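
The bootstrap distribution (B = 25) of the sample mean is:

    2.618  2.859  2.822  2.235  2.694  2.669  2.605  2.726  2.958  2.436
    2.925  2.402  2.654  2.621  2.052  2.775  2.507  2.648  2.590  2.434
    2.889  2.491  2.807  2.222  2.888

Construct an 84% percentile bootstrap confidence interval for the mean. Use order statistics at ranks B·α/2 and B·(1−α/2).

(2.222, 2.889)

Sorted replicates: 2.052, 2.222, 2.235, 2.402, 2.434, 2.436, 2.491, 2.507, 2.590, 2.605, 2.618, 2.621, 2.648, 2.654, 2.669, 2.694, 2.726, 2.775, 2.807, 2.822, 2.859, 2.888, 2.889, 2.925, 2.958
α = 0.16; lower rank = 25 × 0.080 = 2; upper rank = 25 × 0.920 = 23.
The 2nd smallest replicate is 2.222; the 23rd is 2.889.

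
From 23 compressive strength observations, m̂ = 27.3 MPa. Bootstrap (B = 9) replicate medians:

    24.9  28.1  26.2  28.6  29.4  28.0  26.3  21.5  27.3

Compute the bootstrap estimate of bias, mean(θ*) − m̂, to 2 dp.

mean(θ*) = (24.9 + 28.1 + 26.2 + 28.6 + 29.4 + 28.0 + 26.3 + 21.5 + 27.3) / 9 = 26.700
bias = 26.700 − 27.3

bias = −0.60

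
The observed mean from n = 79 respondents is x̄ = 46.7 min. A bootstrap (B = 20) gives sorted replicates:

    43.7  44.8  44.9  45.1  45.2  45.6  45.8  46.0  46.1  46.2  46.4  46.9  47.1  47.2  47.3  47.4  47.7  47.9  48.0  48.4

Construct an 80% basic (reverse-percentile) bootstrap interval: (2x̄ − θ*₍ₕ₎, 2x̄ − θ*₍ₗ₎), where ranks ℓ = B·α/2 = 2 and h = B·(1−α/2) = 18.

Percentile endpoints at ranks 2 and 18: θ*₍2₎ = 44.8, θ*₍18₎ = 47.9.
Basic interval reflects these around x̄:
  lower = 2 × 46.7 − 47.9 = 45.5
  upper = 2 × 46.7 − 44.8 = 48.6

(45.5, 48.6)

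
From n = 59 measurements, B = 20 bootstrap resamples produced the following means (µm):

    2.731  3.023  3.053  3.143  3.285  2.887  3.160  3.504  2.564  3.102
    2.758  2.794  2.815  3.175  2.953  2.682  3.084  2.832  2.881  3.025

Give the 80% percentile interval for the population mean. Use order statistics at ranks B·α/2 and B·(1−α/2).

(2.682, 3.175)

Sorted replicates: 2.564, 2.682, 2.731, 2.758, 2.794, 2.815, 2.832, 2.881, 2.887, 2.953, 3.023, 3.025, 3.053, 3.084, 3.102, 3.143, 3.160, 3.175, 3.285, 3.504
α = 0.20; lower rank = 20 × 0.100 = 2; upper rank = 20 × 0.900 = 18.
The 2nd smallest replicate is 2.682; the 18th is 3.175.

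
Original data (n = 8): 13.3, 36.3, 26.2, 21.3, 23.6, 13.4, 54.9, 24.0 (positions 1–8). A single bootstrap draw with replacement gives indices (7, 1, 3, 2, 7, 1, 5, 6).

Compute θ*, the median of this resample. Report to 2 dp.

θ* = 24.90

Resample values: 54.9, 13.3, 26.2, 36.3, 54.9, 13.3, 23.6, 13.4.
Sorted: 13.3, 13.3, 13.4, 23.6, 26.2, 36.3, 54.9, 54.9
Median = average of the two middle values = 24.90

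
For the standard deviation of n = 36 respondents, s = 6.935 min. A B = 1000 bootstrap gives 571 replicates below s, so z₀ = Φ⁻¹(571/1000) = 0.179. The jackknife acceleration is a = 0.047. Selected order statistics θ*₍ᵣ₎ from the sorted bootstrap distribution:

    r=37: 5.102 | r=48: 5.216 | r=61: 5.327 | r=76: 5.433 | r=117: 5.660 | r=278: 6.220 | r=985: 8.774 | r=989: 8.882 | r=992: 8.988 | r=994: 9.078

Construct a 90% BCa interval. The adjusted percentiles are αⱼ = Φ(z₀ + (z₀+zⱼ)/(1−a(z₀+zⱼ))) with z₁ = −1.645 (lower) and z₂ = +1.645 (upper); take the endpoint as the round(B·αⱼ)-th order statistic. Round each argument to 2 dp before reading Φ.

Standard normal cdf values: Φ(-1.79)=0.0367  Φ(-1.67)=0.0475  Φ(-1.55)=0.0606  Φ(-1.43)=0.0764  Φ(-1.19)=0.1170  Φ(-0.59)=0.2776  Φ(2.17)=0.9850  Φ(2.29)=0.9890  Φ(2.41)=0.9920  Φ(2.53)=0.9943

(5.660, 8.774)

Lower: z₀ + z₁ = 0.179 + (-1.645) = -1.466; 1 − a(z₀+z₁) = 1 − (0.047)(-1.466) = 1.0689; argument = 0.179 + (-1.466)/1.0689 = -1.1925 → -1.19.
α₁ = Φ(-1.19) = 0.1170; rank = round(1000 × 0.1170) = 117; θ*₍117₎ = 5.660.
Upper: z₀ + z₂ = 1.824; 1 − a(z₀+z₂) = 0.9143; argument = 2.1740 → 2.17; α₂ = 0.9850; rank = 985; θ*₍985₎ = 8.774.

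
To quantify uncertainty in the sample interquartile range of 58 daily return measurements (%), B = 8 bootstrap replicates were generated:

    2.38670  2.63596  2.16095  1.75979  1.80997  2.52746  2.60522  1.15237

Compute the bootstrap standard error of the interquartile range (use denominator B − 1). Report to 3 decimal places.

SE* = 0.521

Bootstrap SE is the standard deviation of the 8 replicate interquartile ranges.
Mean of replicates: (2.38670 + 2.63596 + 2.16095 + 1.75979 + 1.80997 + 2.52746 + 2.60522 + 1.15237) / 8 = 17.038420 / 8 = 2.129802
Sum of squared deviations: (+0.256898)² + (+0.506158)² + (+0.031148)² + (−0.370012)² + (−0.319832)² + (+0.397658)² + (+0.475418)² + (−0.977432)² = 1.901892
Variance = 1.901892 / 7 = 0.271699
SE* = √0.271699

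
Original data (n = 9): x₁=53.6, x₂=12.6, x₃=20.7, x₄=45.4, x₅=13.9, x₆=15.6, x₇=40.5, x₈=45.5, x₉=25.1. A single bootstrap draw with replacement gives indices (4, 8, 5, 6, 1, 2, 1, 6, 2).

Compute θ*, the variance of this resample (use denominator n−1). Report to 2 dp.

θ* = 358.81

Resample values: 45.4, 45.5, 13.9, 15.6, 53.6, 12.6, 53.6, 15.6, 12.6.
Mean = 29.8222; sum of squared deviations = 2870.4956
s² = 2870.4956 / 8 = 358.8119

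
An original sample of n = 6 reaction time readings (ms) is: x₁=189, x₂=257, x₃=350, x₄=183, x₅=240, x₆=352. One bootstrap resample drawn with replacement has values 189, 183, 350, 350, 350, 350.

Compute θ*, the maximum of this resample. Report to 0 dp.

θ* = 350

Maximum = 350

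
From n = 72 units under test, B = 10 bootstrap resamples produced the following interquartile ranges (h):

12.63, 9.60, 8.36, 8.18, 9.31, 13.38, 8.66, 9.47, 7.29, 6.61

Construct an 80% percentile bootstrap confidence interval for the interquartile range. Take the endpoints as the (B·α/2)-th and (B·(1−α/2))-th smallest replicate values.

Sorted replicates: 6.61, 7.29, 8.18, 8.36, 8.66, 9.31, 9.47, 9.60, 12.63, 13.38
α = 0.20; lower rank = 10 × 0.100 = 1; upper rank = 10 × 0.900 = 9.
The 1st smallest replicate is 6.61; the 9th is 12.63.

(6.61, 12.63)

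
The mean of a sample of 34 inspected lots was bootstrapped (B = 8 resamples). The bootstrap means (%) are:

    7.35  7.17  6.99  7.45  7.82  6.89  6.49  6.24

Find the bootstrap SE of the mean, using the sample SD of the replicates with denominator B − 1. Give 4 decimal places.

Bootstrap SE is the standard deviation of the 8 replicate means.
Mean of replicates: (7.35 + 7.17 + 6.99 + 7.45 + 7.82 + 6.89 + 6.49 + 6.24) / 8 = 56.40000 / 8 = 7.05000
Sum of squared deviations: (+0.30000)² + (+0.12000)² + (−0.06000)² + (+0.40000)² + (+0.77000)² + (−0.16000)² + (−0.56000)² + (−0.81000)² = 1.85620
Variance = 1.85620 / 7 = 0.26517
SE* = √0.26517

SE* = 0.5149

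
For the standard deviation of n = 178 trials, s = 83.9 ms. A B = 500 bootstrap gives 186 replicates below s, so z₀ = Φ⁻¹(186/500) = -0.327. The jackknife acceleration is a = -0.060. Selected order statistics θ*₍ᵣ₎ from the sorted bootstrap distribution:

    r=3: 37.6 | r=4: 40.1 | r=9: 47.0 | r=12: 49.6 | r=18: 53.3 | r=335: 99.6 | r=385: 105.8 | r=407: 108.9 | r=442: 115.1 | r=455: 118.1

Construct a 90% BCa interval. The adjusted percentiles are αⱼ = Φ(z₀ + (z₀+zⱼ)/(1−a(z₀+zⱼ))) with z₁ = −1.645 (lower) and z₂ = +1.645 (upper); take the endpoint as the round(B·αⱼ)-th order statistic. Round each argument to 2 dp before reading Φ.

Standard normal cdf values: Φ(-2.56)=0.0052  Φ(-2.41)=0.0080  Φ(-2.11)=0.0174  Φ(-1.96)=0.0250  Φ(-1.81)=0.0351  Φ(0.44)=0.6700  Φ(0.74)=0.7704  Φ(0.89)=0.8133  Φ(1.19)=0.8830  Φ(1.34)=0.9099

(37.6, 108.9)

Lower: z₀ + z₁ = -0.327 + (-1.645) = -1.972; 1 − a(z₀+z₁) = 1 − (-0.060)(-1.972) = 0.8817; argument = -0.327 + (-1.972)/0.8817 = -2.5636 → -2.56.
α₁ = Φ(-2.56) = 0.0052; rank = round(500 × 0.0052) = 3; θ*₍3₎ = 37.6.
Upper: z₀ + z₂ = 1.318; 1 − a(z₀+z₂) = 1.0791; argument = 0.8944 → 0.89; α₂ = 0.8133; rank = 407; θ*₍407₎ = 108.9.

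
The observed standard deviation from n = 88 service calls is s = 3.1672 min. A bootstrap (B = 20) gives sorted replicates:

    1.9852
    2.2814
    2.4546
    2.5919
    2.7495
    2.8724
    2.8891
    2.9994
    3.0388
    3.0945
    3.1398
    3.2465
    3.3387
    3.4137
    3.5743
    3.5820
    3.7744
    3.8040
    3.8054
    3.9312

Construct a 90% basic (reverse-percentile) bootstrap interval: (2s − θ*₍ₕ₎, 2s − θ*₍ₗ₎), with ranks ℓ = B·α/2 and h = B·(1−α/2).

Percentile endpoints at ranks 1 and 19: θ*₍1₎ = 1.9852, θ*₍19₎ = 3.8054.
Basic interval reflects these around s:
  lower = 2 × 3.1672 − 3.8054 = 2.5290
  upper = 2 × 3.1672 − 1.9852 = 4.3492

(2.5290, 4.3492)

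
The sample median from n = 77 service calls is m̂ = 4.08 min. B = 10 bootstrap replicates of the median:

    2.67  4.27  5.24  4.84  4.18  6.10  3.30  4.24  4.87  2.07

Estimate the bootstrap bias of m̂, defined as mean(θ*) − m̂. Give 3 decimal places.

bias = +0.098

mean(θ*) = (2.67 + 4.27 + 5.24 + 4.84 + 4.18 + 6.10 + 3.30 + 4.24 + 4.87 + 2.07) / 10 = 4.1780
bias = 4.1780 − 4.08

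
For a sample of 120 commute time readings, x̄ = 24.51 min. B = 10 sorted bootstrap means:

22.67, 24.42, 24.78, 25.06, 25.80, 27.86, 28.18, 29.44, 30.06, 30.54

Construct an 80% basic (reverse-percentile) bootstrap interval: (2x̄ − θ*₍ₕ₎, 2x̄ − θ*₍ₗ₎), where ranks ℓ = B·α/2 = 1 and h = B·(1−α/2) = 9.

Percentile endpoints at ranks 1 and 9: θ*₍1₎ = 22.67, θ*₍9₎ = 30.06.
Basic interval reflects these around x̄:
  lower = 2 × 24.51 − 30.06 = 18.96
  upper = 2 × 24.51 − 22.67 = 26.35

(18.96, 26.35)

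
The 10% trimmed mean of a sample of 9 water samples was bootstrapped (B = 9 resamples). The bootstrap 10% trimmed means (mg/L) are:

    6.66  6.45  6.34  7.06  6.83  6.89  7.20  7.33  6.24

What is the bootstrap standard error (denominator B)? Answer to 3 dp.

SE* = 0.362

Bootstrap SE is the standard deviation of the 9 replicate 10% trimmed means.
Mean of replicates: (6.66 + 6.45 + 6.34 + 7.06 + 6.83 + 6.89 + 7.20 + 7.33 + 6.24) / 9 = 61.0000 / 9 = 6.7778
Sum of squared deviations: (−0.1178)² + (−0.3278)² + (−0.4378)² + (+0.2822)² + (+0.0522)² + (+0.1122)² + (+0.4222)² + (+0.5522)² + (−0.5378)² = 1.1804
Variance = 1.1804 / 9 = 0.1312
SE* = √0.1312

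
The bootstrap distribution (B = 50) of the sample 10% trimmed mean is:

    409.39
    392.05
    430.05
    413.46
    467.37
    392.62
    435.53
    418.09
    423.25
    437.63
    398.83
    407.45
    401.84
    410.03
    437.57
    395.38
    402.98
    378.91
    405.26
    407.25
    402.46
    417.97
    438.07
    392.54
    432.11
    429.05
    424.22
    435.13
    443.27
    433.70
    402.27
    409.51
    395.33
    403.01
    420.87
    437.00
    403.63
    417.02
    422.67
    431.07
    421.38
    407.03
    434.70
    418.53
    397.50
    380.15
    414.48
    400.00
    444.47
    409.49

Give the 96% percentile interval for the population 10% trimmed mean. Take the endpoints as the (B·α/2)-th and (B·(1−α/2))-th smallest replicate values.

Sorted replicates: 378.91, 380.15, 392.05, 392.54, 392.62, 395.33, 395.38, 397.50, 398.83, 400.00, 401.84, 402.27, 402.46, 402.98, 403.01, 403.63, 405.26, 407.03, 407.25, 407.45, 409.39, 409.49, 409.51, 410.03, 413.46, 414.48, 417.02, 417.97, 418.09, 418.53, 420.87, 421.38, 422.67, 423.25, 424.22, 429.05, 430.05, 431.07, 432.11, 433.70, 434.70, 435.13, 435.53, 437.00, 437.57, 437.63, 438.07, 443.27, 444.47, 467.37
α = 0.04; lower rank = 50 × 0.020 = 1; upper rank = 50 × 0.980 = 49.
The 1st smallest replicate is 378.91; the 49th is 444.47.

(378.91, 444.47)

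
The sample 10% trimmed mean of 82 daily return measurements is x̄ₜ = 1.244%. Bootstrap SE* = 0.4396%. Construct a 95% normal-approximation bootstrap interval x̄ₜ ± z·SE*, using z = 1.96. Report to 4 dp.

(0.3824, 2.1056)

Margin = 1.96 × 0.4396 = 0.86162
Interval: 1.244 ± 0.86162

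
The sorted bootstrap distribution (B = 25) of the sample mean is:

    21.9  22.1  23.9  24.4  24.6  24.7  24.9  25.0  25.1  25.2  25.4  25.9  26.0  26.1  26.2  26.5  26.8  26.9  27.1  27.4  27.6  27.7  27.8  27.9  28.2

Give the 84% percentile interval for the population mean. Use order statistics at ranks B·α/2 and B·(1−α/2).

α = 0.16; lower rank = 25 × 0.080 = 2; upper rank = 25 × 0.920 = 23.
The 2nd smallest replicate is 22.1; the 23rd is 27.8.

(22.1, 27.8)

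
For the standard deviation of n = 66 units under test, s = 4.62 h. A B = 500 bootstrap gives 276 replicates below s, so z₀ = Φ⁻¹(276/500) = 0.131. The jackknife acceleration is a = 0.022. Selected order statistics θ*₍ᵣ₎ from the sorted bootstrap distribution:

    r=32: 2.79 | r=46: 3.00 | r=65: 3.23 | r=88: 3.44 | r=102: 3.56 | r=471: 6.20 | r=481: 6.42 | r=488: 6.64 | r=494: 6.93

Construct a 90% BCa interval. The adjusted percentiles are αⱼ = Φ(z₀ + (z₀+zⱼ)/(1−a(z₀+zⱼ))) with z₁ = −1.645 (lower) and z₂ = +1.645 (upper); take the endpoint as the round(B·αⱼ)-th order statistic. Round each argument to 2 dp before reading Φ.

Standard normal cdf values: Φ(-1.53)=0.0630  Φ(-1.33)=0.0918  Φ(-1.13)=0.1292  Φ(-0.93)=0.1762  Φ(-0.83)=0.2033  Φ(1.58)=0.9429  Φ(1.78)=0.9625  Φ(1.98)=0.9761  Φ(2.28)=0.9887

Lower: z₀ + z₁ = 0.131 + (-1.645) = -1.514; 1 − a(z₀+z₁) = 1 − (0.022)(-1.514) = 1.0333; argument = 0.131 + (-1.514)/1.0333 = -1.3342 → -1.33.
α₁ = Φ(-1.33) = 0.0918; rank = round(500 × 0.0918) = 46; θ*₍46₎ = 3.00.
Upper: z₀ + z₂ = 1.776; 1 − a(z₀+z₂) = 0.9609; argument = 1.9792 → 1.98; α₂ = 0.9761; rank = 488; θ*₍488₎ = 6.64.

(3.00, 6.64)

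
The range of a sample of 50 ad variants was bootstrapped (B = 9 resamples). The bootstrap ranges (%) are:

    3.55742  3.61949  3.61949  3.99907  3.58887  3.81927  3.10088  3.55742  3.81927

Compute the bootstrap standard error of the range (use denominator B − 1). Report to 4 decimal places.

Bootstrap SE is the standard deviation of the 9 replicate ranges.
Mean of replicates: (3.55742 + 3.61949 + 3.61949 + 3.99907 + 3.58887 + 3.81927 + 3.10088 + 3.55742 + 3.81927) / 9 = 32.681180 / 9 = 3.631242
Sum of squared deviations: (−0.073822)² + (−0.011752)² + (−0.011752)² + (+0.367828)² + (−0.042372)² + (+0.188028)² + (−0.530362)² + (−0.073822)² + (+0.188028)² = 0.500261
Variance = 0.500261 / 8 = 0.062533
SE* = √0.062533

SE* = 0.2501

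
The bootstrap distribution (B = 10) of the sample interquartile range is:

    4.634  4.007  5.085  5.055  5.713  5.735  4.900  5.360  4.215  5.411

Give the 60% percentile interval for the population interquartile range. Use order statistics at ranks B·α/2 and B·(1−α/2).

(4.215, 5.411)

Sorted replicates: 4.007, 4.215, 4.634, 4.900, 5.055, 5.085, 5.360, 5.411, 5.713, 5.735
α = 0.40; lower rank = 10 × 0.200 = 2; upper rank = 10 × 0.800 = 8.
The 2nd smallest replicate is 4.215; the 8th is 5.411.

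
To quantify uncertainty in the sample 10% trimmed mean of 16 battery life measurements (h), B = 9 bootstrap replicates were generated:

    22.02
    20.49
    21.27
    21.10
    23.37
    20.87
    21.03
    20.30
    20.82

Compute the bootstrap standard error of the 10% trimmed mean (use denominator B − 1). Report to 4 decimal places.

Bootstrap SE is the standard deviation of the 9 replicate 10% trimmed means.
Mean of replicates: (22.02 + 20.49 + 21.27 + 21.10 + 23.37 + 20.87 + 21.03 + 20.30 + 20.82) / 9 = 191.27000 / 9 = 21.25222
Sum of squared deviations: (+0.76778)² + (−0.76222)² + (+0.01778)² + (−0.15222)² + (+2.11778)² + (−0.38222)² + (−0.22222)² + (−0.95222)² + (−0.43222)² = 6.96796
Variance = 6.96796 / 8 = 0.87099
SE* = √0.87099

SE* = 0.9333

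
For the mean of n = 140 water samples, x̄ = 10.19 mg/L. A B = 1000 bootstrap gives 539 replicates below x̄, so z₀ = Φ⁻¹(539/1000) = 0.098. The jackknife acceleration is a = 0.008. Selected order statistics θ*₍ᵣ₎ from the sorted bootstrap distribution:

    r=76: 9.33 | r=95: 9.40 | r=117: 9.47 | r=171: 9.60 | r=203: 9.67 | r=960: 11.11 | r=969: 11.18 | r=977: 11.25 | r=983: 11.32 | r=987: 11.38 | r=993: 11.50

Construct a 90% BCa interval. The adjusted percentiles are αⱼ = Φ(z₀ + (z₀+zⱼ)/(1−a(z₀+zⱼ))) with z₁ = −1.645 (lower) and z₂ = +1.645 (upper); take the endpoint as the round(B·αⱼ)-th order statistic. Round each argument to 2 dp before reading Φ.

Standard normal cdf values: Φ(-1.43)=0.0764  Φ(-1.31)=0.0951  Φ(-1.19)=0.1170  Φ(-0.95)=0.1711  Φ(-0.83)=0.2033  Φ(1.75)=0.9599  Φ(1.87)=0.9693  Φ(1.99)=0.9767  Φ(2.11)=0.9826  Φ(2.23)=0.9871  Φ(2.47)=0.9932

Lower: z₀ + z₁ = 0.098 + (-1.645) = -1.547; 1 − a(z₀+z₁) = 1 − (0.008)(-1.547) = 1.0124; argument = 0.098 + (-1.547)/1.0124 = -1.4301 → -1.43.
α₁ = Φ(-1.43) = 0.0764; rank = round(1000 × 0.0764) = 76; θ*₍76₎ = 9.33.
Upper: z₀ + z₂ = 1.743; 1 − a(z₀+z₂) = 0.9861; argument = 1.8656 → 1.87; α₂ = 0.9693; rank = 969; θ*₍969₎ = 11.18.

(9.33, 11.18)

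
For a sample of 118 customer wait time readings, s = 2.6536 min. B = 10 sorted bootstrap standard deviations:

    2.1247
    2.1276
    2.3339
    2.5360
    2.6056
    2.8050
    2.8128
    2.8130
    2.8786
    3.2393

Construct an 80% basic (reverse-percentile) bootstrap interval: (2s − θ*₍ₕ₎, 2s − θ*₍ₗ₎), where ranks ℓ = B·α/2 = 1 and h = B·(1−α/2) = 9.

(2.4286, 3.1825)

Percentile endpoints at ranks 1 and 9: θ*₍1₎ = 2.1247, θ*₍9₎ = 2.8786.
Basic interval reflects these around s:
  lower = 2 × 2.6536 − 2.8786 = 2.4286
  upper = 2 × 2.6536 − 2.1247 = 3.1825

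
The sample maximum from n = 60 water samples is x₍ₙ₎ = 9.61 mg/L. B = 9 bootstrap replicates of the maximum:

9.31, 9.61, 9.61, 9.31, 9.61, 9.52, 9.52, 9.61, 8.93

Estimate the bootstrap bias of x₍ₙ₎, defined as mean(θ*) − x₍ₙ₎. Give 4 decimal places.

mean(θ*) = (9.31 + 9.61 + 9.61 + 9.31 + 9.61 + 9.52 + 9.52 + 9.61 + 8.93) / 9 = 9.44778
bias = 9.44778 − 9.61

bias = −0.1622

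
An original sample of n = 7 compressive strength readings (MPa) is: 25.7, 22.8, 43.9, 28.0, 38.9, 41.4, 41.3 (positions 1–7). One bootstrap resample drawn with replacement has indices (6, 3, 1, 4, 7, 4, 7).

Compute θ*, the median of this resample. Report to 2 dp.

θ* = 41.30

Resample values: 41.4, 43.9, 25.7, 28.0, 41.3, 28.0, 41.3.
Sorted: 25.7, 28.0, 28.0, 41.3, 41.3, 41.4, 43.9
Median = middle value = 41.30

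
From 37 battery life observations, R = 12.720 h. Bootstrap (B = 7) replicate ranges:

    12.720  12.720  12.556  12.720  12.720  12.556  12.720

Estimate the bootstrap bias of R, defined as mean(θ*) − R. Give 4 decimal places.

mean(θ*) = (12.720 + 12.720 + 12.556 + 12.720 + 12.720 + 12.556 + 12.720) / 7 = 12.67314
bias = 12.67314 − 12.720

bias = −0.0469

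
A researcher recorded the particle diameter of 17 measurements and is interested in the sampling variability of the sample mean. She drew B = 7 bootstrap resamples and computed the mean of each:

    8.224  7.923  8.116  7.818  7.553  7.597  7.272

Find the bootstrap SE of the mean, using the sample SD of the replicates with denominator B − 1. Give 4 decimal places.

Bootstrap SE is the standard deviation of the 7 replicate means.
Mean of replicates: (8.224 + 7.923 + 8.116 + 7.818 + 7.553 + 7.597 + 7.272) / 7 = 54.503000 / 7 = 7.786143
Sum of squared deviations: (+0.437857)² + (+0.136857)² + (+0.329857)² + (+0.031857)² + (−0.233143)² + (−0.189143)² + (−0.514143)² = 0.674743
Variance = 0.674743 / 6 = 0.112457
SE* = √0.112457

SE* = 0.3353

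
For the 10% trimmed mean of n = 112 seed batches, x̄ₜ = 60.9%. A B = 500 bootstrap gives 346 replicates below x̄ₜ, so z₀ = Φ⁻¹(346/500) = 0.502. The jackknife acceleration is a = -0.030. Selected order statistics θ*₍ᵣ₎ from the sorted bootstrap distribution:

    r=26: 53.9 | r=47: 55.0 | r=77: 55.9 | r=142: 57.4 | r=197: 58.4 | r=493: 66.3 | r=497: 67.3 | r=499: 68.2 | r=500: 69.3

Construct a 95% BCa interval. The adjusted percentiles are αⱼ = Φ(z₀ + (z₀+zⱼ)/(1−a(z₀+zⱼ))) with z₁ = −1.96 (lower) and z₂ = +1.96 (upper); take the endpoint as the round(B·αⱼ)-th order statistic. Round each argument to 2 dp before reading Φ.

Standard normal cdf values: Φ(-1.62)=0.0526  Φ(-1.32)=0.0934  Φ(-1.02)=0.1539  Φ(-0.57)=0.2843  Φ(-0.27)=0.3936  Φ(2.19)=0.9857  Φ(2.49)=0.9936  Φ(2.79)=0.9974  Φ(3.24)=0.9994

Lower: z₀ + z₁ = 0.502 + (-1.960) = -1.458; 1 − a(z₀+z₁) = 1 − (-0.030)(-1.458) = 0.9563; argument = 0.502 + (-1.458)/0.9563 = -1.0227 → -1.02.
α₁ = Φ(-1.02) = 0.1539; rank = round(500 × 0.1539) = 77; θ*₍77₎ = 55.9.
Upper: z₀ + z₂ = 2.462; 1 − a(z₀+z₂) = 1.0739; argument = 2.7947 → 2.79; α₂ = 0.9974; rank = 499; θ*₍499₎ = 68.2.

(55.9, 68.2)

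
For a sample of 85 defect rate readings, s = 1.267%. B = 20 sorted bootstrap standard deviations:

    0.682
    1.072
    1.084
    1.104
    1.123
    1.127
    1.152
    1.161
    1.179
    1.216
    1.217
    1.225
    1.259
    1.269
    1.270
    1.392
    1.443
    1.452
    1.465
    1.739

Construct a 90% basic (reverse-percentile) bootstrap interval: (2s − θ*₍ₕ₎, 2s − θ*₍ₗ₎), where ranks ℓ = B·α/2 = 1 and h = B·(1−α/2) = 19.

Percentile endpoints at ranks 1 and 19: θ*₍1₎ = 0.682, θ*₍19₎ = 1.465.
Basic interval reflects these around s:
  lower = 2 × 1.267 − 1.465 = 1.069
  upper = 2 × 1.267 − 0.682 = 1.852

(1.069, 1.852)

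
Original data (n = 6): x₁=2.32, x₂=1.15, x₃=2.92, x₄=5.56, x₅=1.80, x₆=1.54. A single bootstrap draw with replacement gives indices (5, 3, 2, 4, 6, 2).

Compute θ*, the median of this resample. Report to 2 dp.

θ* = 1.67

Resample values: 1.80, 2.92, 1.15, 5.56, 1.54, 1.15.
Sorted: 1.15, 1.15, 1.54, 1.80, 2.92, 5.56
Median = average of the two middle values = 1.67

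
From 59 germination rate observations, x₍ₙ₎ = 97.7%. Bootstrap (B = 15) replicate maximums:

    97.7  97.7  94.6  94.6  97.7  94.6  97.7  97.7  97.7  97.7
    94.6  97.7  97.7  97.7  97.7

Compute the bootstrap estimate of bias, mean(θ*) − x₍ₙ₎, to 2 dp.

mean(θ*) = (97.7 + 97.7 + 94.6 + 94.6 + 97.7 + 94.6 + 97.7 + 97.7 + 97.7 + 97.7 + 94.6 + 97.7 + 97.7 + 97.7 + 97.7) / 15 = 96.873
bias = 96.873 − 97.7

bias = −0.83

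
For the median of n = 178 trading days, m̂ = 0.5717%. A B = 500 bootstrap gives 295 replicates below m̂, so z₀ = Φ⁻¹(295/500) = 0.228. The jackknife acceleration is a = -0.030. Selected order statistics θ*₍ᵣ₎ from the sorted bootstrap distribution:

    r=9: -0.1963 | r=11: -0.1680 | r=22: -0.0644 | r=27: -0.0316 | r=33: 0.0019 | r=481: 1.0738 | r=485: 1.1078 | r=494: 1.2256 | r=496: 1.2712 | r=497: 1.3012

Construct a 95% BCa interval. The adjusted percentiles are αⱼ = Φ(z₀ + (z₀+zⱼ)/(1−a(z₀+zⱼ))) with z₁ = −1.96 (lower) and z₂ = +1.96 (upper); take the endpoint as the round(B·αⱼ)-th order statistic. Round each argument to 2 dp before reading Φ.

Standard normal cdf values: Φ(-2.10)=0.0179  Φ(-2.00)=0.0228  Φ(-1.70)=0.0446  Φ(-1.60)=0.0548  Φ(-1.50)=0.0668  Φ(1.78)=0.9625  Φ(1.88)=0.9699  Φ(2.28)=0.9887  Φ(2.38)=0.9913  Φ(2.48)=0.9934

Lower: z₀ + z₁ = 0.228 + (-1.960) = -1.732; 1 − a(z₀+z₁) = 1 − (-0.030)(-1.732) = 0.9480; argument = 0.228 + (-1.732)/0.9480 = -1.5989 → -1.60.
α₁ = Φ(-1.60) = 0.0548; rank = round(500 × 0.0548) = 27; θ*₍27₎ = -0.0316.
Upper: z₀ + z₂ = 2.188; 1 − a(z₀+z₂) = 1.0656; argument = 2.2812 → 2.28; α₂ = 0.9887; rank = 494; θ*₍494₎ = 1.2256.

(-0.0316, 1.2256)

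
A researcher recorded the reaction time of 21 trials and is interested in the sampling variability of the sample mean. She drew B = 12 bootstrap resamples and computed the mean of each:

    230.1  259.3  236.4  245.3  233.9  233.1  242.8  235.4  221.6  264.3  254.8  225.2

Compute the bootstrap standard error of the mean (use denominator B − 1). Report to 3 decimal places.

SE* = 13.457

Bootstrap SE is the standard deviation of the 12 replicate means.
Mean of replicates: (230.1 + 259.3 + 236.4 + 245.3 + 233.9 + 233.1 + 242.8 + 235.4 + 221.6 + 264.3 + 254.8 + 225.2) / 12 = 2882.2000 / 12 = 240.1833
Sum of squared deviations: (−10.0833)² + (+19.1167)² + (−3.7833)² + (+5.1167)² + (−6.2833)² + (−7.0833)² + (+2.6167)² + (−4.7833)² + (−18.5833)² + (+24.1167)² + (+14.6167)² + (−14.9833)² = 1992.0967
Variance = 1992.0967 / 11 = 181.0997
SE* = √181.0997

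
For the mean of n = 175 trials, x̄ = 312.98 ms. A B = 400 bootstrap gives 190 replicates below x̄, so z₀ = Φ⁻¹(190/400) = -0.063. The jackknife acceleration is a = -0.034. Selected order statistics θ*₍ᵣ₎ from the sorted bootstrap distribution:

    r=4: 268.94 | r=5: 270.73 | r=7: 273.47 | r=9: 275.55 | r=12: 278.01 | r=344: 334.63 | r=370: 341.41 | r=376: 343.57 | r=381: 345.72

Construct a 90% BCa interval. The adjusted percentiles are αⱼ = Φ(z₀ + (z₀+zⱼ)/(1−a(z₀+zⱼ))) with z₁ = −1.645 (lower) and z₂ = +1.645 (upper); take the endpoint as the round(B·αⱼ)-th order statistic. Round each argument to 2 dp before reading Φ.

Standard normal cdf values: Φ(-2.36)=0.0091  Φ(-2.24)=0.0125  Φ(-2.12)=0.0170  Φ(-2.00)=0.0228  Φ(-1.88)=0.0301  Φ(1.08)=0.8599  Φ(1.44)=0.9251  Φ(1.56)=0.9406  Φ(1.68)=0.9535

(278.01, 341.41)

Lower: z₀ + z₁ = -0.063 + (-1.645) = -1.708; 1 − a(z₀+z₁) = 1 − (-0.034)(-1.708) = 0.9419; argument = -0.063 + (-1.708)/0.9419 = -1.8763 → -1.88.
α₁ = Φ(-1.88) = 0.0301; rank = round(400 × 0.0301) = 12; θ*₍12₎ = 278.01.
Upper: z₀ + z₂ = 1.582; 1 − a(z₀+z₂) = 1.0538; argument = 1.4383 → 1.44; α₂ = 0.9251; rank = 370; θ*₍370₎ = 341.41.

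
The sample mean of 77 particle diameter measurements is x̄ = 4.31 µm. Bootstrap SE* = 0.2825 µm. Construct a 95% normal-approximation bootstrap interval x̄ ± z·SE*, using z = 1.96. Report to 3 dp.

(3.756, 4.864)

Margin = 1.96 × 0.2825 = 0.5537
Interval: 4.31 ± 0.5537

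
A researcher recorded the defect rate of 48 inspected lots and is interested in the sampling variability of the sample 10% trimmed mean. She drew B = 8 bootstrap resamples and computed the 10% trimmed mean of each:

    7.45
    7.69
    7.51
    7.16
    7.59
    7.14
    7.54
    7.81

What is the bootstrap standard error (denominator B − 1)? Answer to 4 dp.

Bootstrap SE is the standard deviation of the 8 replicate 10% trimmed means.
Mean of replicates: (7.45 + 7.69 + 7.51 + 7.16 + 7.59 + 7.14 + 7.54 + 7.81) / 8 = 59.89000 / 8 = 7.48625
Sum of squared deviations: (−0.03625)² + (+0.20375)² + (+0.02375)² + (−0.32625)² + (+0.10375)² + (−0.34625)² + (+0.05375)² + (+0.32375)² = 0.38819
Variance = 0.38819 / 7 = 0.05546
SE* = √0.05546

SE* = 0.2355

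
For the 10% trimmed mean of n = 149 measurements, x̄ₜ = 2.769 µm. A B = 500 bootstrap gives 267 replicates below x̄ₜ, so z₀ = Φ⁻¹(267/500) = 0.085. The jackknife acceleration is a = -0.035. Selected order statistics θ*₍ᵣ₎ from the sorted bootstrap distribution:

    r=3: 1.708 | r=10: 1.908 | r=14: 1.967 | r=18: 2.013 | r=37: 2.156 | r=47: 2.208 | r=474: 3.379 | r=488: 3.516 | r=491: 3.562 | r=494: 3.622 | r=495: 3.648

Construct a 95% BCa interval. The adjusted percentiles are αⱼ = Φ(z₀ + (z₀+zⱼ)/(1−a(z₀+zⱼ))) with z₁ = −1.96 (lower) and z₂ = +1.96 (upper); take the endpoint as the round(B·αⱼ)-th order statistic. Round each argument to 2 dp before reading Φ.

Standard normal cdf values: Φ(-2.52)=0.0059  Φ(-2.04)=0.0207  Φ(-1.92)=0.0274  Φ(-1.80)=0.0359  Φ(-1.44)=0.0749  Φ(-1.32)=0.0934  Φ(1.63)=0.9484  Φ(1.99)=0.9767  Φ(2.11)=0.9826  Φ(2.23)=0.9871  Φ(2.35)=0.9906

(1.967, 3.516)

Lower: z₀ + z₁ = 0.085 + (-1.960) = -1.875; 1 − a(z₀+z₁) = 1 − (-0.035)(-1.875) = 0.9344; argument = 0.085 + (-1.875)/0.9344 = -1.9217 → -1.92.
α₁ = Φ(-1.92) = 0.0274; rank = round(500 × 0.0274) = 14; θ*₍14₎ = 1.967.
Upper: z₀ + z₂ = 2.045; 1 − a(z₀+z₂) = 1.0716; argument = 1.9934 → 1.99; α₂ = 0.9767; rank = 488; θ*₍488₎ = 3.516.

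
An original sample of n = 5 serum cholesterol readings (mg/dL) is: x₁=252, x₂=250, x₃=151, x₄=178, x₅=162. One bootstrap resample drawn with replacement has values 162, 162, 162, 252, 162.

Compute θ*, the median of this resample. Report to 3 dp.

Sorted: 162, 162, 162, 162, 252
Median = middle value = 162.000

θ* = 162.000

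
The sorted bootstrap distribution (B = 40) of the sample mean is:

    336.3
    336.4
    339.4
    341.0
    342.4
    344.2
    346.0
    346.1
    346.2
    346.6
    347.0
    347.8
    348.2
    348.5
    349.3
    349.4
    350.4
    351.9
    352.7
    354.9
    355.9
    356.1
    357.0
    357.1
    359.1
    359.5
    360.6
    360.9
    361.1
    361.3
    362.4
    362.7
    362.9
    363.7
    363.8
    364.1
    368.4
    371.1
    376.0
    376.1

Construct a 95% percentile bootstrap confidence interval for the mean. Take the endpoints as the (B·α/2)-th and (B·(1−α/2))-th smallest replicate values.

α = 0.05; lower rank = 40 × 0.025 = 1; upper rank = 40 × 0.975 = 39.
The 1st smallest replicate is 336.3; the 39th is 376.0.

(336.3, 376.0)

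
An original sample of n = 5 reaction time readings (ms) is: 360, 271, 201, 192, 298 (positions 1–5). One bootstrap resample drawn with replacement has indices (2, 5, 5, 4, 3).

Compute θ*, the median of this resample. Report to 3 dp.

Resample values: 271, 298, 298, 192, 201.
Sorted: 192, 201, 271, 298, 298
Median = middle value = 271.000

θ* = 271.000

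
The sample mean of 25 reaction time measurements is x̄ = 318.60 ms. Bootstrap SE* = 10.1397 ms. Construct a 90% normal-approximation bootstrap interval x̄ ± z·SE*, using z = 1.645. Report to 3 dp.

Margin = 1.645 × 10.1397 = 16.6798
Interval: 318.60 ± 16.6798

(301.920, 335.280)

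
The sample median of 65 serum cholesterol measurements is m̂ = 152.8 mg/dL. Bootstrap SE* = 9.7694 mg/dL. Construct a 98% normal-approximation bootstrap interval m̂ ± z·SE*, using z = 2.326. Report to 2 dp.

Margin = 2.326 × 9.7694 = 22.724
Interval: 152.8 ± 22.724

(130.08, 175.52)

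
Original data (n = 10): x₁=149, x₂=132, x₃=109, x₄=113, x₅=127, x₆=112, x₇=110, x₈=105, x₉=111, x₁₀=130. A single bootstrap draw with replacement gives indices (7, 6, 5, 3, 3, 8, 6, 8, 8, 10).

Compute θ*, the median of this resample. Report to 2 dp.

θ* = 109.50

Resample values: 110, 112, 127, 109, 109, 105, 112, 105, 105, 130.
Sorted: 105, 105, 105, 109, 109, 110, 112, 112, 127, 130
Median = average of the two middle values = 109.50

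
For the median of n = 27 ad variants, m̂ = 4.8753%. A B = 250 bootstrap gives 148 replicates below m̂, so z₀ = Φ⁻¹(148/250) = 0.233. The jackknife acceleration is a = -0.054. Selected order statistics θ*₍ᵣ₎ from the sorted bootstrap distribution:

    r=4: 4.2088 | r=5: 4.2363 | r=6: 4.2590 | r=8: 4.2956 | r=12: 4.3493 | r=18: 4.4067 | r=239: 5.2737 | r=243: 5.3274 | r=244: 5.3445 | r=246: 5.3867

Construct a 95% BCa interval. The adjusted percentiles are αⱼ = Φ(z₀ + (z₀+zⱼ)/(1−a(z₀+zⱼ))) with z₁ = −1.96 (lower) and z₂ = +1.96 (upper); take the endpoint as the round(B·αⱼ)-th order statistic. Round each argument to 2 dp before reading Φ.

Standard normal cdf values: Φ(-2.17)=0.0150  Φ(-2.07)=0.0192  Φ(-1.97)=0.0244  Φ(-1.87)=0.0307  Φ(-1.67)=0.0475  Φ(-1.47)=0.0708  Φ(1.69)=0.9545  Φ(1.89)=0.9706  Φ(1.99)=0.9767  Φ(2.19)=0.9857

(4.3493, 5.3867)

Lower: z₀ + z₁ = 0.233 + (-1.960) = -1.727; 1 − a(z₀+z₁) = 1 − (-0.054)(-1.727) = 0.9067; argument = 0.233 + (-1.727)/0.9067 = -1.6716 → -1.67.
α₁ = Φ(-1.67) = 0.0475; rank = round(250 × 0.0475) = 12; θ*₍12₎ = 4.3493.
Upper: z₀ + z₂ = 2.193; 1 − a(z₀+z₂) = 1.1184; argument = 2.1938 → 2.19; α₂ = 0.9857; rank = 246; θ*₍246₎ = 5.3867.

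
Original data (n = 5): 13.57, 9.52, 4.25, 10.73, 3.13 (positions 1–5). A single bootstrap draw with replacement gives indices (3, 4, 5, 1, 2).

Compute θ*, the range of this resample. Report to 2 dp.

θ* = 10.44

Resample values: 4.25, 10.73, 3.13, 13.57, 9.52.
Range = 13.57 − 3.13 = 10.44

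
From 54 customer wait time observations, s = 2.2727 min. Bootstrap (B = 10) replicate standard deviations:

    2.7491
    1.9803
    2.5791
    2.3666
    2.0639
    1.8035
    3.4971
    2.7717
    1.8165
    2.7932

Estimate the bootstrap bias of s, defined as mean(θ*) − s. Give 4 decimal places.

bias = +0.1694

mean(θ*) = (2.7491 + 1.9803 + 2.5791 + 2.3666 + 2.0639 + 1.8035 + 3.4971 + 2.7717 + 1.8165 + 2.7932) / 10 = 2.44210
bias = 2.44210 − 2.2727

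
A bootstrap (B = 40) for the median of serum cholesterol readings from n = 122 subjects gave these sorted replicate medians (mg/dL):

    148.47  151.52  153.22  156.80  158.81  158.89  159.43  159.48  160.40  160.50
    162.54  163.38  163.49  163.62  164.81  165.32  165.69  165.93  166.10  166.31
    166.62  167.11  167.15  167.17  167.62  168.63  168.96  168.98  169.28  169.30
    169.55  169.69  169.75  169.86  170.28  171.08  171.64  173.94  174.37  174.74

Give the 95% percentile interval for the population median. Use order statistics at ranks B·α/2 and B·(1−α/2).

(148.47, 174.37)

α = 0.05; lower rank = 40 × 0.025 = 1; upper rank = 40 × 0.975 = 39.
The 1st smallest replicate is 148.47; the 39th is 174.37.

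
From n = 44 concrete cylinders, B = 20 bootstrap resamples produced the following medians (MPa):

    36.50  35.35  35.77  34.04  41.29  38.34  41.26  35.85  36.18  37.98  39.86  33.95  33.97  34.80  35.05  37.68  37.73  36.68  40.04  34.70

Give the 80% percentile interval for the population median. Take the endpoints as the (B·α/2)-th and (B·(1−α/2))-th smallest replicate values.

Sorted replicates: 33.95, 33.97, 34.04, 34.70, 34.80, 35.05, 35.35, 35.77, 35.85, 36.18, 36.50, 36.68, 37.68, 37.73, 37.98, 38.34, 39.86, 40.04, 41.26, 41.29
α = 0.20; lower rank = 20 × 0.100 = 2; upper rank = 20 × 0.900 = 18.
The 2nd smallest replicate is 33.97; the 18th is 40.04.

(33.97, 40.04)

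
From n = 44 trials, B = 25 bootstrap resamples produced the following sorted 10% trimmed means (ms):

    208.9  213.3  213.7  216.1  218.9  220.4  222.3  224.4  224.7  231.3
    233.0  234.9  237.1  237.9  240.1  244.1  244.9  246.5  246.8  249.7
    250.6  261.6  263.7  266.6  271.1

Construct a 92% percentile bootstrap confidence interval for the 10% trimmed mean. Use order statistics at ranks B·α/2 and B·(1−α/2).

α = 0.08; lower rank = 25 × 0.040 = 1; upper rank = 25 × 0.960 = 24.
The 1st smallest replicate is 208.9; the 24th is 266.6.

(208.9, 266.6)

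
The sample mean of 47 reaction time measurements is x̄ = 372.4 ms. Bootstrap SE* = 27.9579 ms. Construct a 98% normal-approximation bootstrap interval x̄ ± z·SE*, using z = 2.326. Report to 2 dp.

(307.37, 437.43)

Margin = 2.326 × 27.9579 = 65.030
Interval: 372.4 ± 65.030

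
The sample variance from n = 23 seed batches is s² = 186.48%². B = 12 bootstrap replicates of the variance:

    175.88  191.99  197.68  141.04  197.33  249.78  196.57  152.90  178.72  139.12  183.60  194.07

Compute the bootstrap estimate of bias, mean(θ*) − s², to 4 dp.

mean(θ*) = (175.88 + 191.99 + 197.68 + 141.04 + 197.33 + 249.78 + 196.57 + 152.90 + 178.72 + 139.12 + 183.60 + 194.07) / 12 = 183.22333
bias = 183.22333 − 186.48

bias = −3.2567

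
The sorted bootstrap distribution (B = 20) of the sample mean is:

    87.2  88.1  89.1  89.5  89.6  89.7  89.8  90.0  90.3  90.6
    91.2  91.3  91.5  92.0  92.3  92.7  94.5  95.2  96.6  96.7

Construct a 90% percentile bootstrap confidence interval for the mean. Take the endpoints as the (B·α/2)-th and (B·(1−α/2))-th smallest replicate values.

α = 0.10; lower rank = 20 × 0.050 = 1; upper rank = 20 × 0.950 = 19.
The 1st smallest replicate is 87.2; the 19th is 96.6.

(87.2, 96.6)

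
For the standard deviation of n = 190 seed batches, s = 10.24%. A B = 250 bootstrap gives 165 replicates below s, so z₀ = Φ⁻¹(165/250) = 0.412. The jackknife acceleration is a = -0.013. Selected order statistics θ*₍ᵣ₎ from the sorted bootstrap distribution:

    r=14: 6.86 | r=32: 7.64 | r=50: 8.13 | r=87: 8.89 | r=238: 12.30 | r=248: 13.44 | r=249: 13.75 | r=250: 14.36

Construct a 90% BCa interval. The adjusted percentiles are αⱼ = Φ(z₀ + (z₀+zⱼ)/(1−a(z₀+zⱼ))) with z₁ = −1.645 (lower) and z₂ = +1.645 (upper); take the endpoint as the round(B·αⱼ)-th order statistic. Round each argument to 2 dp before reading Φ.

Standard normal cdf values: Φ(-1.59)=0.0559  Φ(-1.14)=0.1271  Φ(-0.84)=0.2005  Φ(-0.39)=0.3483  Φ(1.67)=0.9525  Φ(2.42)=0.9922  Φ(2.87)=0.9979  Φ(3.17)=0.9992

Lower: z₀ + z₁ = 0.412 + (-1.645) = -1.233; 1 − a(z₀+z₁) = 1 − (-0.013)(-1.233) = 0.9840; argument = 0.412 + (-1.233)/0.9840 = -0.8411 → -0.84.
α₁ = Φ(-0.84) = 0.2005; rank = round(250 × 0.2005) = 50; θ*₍50₎ = 8.13.
Upper: z₀ + z₂ = 2.057; 1 − a(z₀+z₂) = 1.0267; argument = 2.4154 → 2.42; α₂ = 0.9922; rank = 248; θ*₍248₎ = 13.44.

(8.13, 13.44)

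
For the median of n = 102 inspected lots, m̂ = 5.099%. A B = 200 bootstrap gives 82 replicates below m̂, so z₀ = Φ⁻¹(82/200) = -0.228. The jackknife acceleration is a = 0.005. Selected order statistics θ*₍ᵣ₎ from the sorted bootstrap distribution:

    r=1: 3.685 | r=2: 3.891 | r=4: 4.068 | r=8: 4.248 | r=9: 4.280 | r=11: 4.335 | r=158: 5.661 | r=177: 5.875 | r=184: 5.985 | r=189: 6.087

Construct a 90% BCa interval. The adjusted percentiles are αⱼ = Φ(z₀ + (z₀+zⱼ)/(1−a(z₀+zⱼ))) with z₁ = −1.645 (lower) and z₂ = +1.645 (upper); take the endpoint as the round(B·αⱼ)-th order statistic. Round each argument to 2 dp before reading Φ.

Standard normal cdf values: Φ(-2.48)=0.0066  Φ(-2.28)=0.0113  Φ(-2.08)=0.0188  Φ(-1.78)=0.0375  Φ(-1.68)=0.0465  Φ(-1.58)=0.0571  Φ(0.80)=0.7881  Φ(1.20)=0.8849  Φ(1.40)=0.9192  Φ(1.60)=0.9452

(4.068, 5.875)

Lower: z₀ + z₁ = -0.228 + (-1.645) = -1.873; 1 − a(z₀+z₁) = 1 − (0.005)(-1.873) = 1.0094; argument = -0.228 + (-1.873)/1.0094 = -2.0836 → -2.08.
α₁ = Φ(-2.08) = 0.0188; rank = round(200 × 0.0188) = 4; θ*₍4₎ = 4.068.
Upper: z₀ + z₂ = 1.417; 1 − a(z₀+z₂) = 0.9929; argument = 1.1991 → 1.20; α₂ = 0.8849; rank = 177; θ*₍177₎ = 5.875.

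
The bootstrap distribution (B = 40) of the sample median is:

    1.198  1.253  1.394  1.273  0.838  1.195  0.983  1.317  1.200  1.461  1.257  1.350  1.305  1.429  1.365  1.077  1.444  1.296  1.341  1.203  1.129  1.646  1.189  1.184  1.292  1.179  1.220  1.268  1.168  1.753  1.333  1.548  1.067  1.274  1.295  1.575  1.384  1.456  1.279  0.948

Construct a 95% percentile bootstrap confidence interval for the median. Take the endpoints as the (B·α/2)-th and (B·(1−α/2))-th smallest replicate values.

(0.838, 1.646)

Sorted replicates: 0.838, 0.948, 0.983, 1.067, 1.077, 1.129, 1.168, 1.179, 1.184, 1.189, 1.195, 1.198, 1.200, 1.203, 1.220, 1.253, 1.257, 1.268, 1.273, 1.274, 1.279, 1.292, 1.295, 1.296, 1.305, 1.317, 1.333, 1.341, 1.350, 1.365, 1.384, 1.394, 1.429, 1.444, 1.456, 1.461, 1.548, 1.575, 1.646, 1.753
α = 0.05; lower rank = 40 × 0.025 = 1; upper rank = 40 × 0.975 = 39.
The 1st smallest replicate is 0.838; the 39th is 1.646.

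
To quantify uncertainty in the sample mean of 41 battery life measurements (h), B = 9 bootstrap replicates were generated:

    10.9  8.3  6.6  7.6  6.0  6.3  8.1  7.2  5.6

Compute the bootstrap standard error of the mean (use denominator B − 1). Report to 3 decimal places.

Bootstrap SE is the standard deviation of the 9 replicate means.
Mean of replicates: (10.9 + 8.3 + 6.6 + 7.6 + 6.0 + 6.3 + 8.1 + 7.2 + 5.6) / 9 = 66.6000 / 9 = 7.4000
Sum of squared deviations: (+3.5000)² + (+0.9000)² + (−0.8000)² + (+0.2000)² + (−1.4000)² + (−1.1000)² + (+0.7000)² + (−0.2000)² + (−1.8000)² = 20.6800
Variance = 20.6800 / 8 = 2.5850
SE* = √2.5850

SE* = 1.608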